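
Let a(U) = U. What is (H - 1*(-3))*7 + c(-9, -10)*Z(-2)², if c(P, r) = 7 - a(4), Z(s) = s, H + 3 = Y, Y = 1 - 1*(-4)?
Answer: 47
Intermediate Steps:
Y = 5 (Y = 1 + 4 = 5)
H = 2 (H = -3 + 5 = 2)
c(P, r) = 3 (c(P, r) = 7 - 1*4 = 7 - 4 = 3)
(H - 1*(-3))*7 + c(-9, -10)*Z(-2)² = (2 - 1*(-3))*7 + 3*(-2)² = (2 + 3)*7 + 3*4 = 5*7 + 12 = 35 + 12 = 47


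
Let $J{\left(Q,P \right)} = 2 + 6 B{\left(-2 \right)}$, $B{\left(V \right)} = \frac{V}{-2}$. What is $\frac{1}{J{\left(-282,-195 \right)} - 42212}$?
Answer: $- \frac{1}{42204} \approx -2.3694 \cdot 10^{-5}$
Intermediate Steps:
$B{\left(V \right)} = - \frac{V}{2}$ ($B{\left(V \right)} = V \left(- \frac{1}{2}\right) = - \frac{V}{2}$)
$J{\left(Q,P \right)} = 8$ ($J{\left(Q,P \right)} = 2 + 6 \left(\left(- \frac{1}{2}\right) \left(-2\right)\right) = 2 + 6 \cdot 1 = 2 + 6 = 8$)
$\frac{1}{J{\left(-282,-195 \right)} - 42212} = \frac{1}{8 - 42212} = \frac{1}{-42204} = - \frac{1}{42204}$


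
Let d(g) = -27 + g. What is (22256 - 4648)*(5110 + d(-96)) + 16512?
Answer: 87827608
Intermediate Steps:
(22256 - 4648)*(5110 + d(-96)) + 16512 = (22256 - 4648)*(5110 + (-27 - 96)) + 16512 = 17608*(5110 - 123) + 16512 = 17608*4987 + 16512 = 87811096 + 16512 = 87827608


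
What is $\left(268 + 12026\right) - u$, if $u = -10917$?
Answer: $23211$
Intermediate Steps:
$\left(268 + 12026\right) - u = \left(268 + 12026\right) - -10917 = 12294 + 10917 = 23211$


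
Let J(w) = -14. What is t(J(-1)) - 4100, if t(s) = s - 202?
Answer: -4316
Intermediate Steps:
t(s) = -202 + s
t(J(-1)) - 4100 = (-202 - 14) - 4100 = -216 - 4100 = -4316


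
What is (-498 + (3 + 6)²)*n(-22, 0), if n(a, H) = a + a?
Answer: 18348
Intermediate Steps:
n(a, H) = 2*a
(-498 + (3 + 6)²)*n(-22, 0) = (-498 + (3 + 6)²)*(2*(-22)) = (-498 + 9²)*(-44) = (-498 + 81)*(-44) = -417*(-44) = 18348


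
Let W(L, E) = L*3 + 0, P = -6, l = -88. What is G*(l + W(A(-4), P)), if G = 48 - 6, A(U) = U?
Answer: -4200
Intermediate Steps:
W(L, E) = 3*L (W(L, E) = 3*L + 0 = 3*L)
G = 42
G*(l + W(A(-4), P)) = 42*(-88 + 3*(-4)) = 42*(-88 - 12) = 42*(-100) = -4200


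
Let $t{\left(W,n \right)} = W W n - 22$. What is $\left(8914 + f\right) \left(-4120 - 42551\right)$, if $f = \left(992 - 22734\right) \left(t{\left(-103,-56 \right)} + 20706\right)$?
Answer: $-581861664181734$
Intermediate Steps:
$t{\left(W,n \right)} = -22 + n W^{2}$ ($t{\left(W,n \right)} = W^{2} n - 22 = n W^{2} - 22 = -22 + n W^{2}$)
$f = 12467297640$ ($f = \left(992 - 22734\right) \left(\left(-22 - 56 \left(-103\right)^{2}\right) + 20706\right) = - 21742 \left(\left(-22 - 594104\right) + 20706\right) = - 21742 \left(-594126 + 20706\right) = \left(-21742\right) \left(-573420\right) = 12467297640$)
$\left(8914 + f\right) \left(-4120 - 42551\right) = \left(8914 + 12467297640\right) \left(-4120 - 42551\right) = 12467306554 \left(-46671\right) = -581861664181734$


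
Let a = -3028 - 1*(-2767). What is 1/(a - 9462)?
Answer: -1/9723 ≈ -0.00010285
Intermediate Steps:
a = -261 (a = -3028 + 2767 = -261)
1/(a - 9462) = 1/(-261 - 9462) = 1/(-9723) = -1/9723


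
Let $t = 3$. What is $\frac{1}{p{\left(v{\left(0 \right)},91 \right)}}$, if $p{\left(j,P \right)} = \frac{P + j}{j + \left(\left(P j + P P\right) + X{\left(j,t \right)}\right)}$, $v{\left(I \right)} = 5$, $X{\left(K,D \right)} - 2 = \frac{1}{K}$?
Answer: $\frac{3643}{40} \approx 91.075$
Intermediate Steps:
$X{\left(K,D \right)} = 2 + \frac{1}{K}$
$p{\left(j,P \right)} = \frac{P + j}{2 + j + P^{2} + \frac{1}{j} + P j}$ ($p{\left(j,P \right)} = \frac{P + j}{j + \left(\left(P j + P P\right) + \left(2 + \frac{1}{j}\right)\right)} = \frac{P + j}{j + \left(\left(P j + P^{2}\right) + \left(2 + \frac{1}{j}\right)\right)} = \frac{P + j}{j + \left(\left(P^{2} + P j\right) + \left(2 + \frac{1}{j}\right)\right)} = \frac{P + j}{j + \left(2 + P^{2} + \frac{1}{j} + P j\right)} = \frac{P + j}{2 + j + P^{2} + \frac{1}{j} + P j}$)
$\frac{1}{p{\left(v{\left(0 \right)},91 \right)}} = \frac{1}{5 \frac{1}{1 + 2 \cdot 5 + 5 \left(5 + 91^{2} + 91 \cdot 5\right)} \left(91 + 5\right)} = \frac{1}{5 \frac{1}{1 + 10 + 5 \left(5 + 8281 + 455\right)} 96} = \frac{1}{5 \frac{1}{1 + 10 + 5 \cdot 8741} \cdot 96} = \frac{1}{5 \frac{1}{1 + 10 + 43705} \cdot 96} = \frac{1}{5 \cdot \frac{1}{43716} \cdot 96} = \frac{1}{\frac{40}{3643}} = \frac{3643}{40}$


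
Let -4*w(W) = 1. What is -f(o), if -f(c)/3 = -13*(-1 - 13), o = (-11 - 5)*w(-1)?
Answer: 546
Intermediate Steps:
w(W) = -¼ (w(W) = -¼*1 = -¼)
o = 4 (o = (-11 - 5)*(-¼) = -16*(-¼) = 4)
f(c) = -546 (f(c) = -(-39)*(-1 - 13) = -(-39)*(-14) = -3*182 = -546)
-f(o) = -1*(-546) = 546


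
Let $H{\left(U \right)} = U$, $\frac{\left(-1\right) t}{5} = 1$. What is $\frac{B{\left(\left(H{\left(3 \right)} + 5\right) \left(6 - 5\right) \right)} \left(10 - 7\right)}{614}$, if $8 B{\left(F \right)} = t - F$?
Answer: $- \frac{39}{4912} \approx -0.0079397$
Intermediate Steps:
$t = -5$ ($t = \left(-5\right) 1 = -5$)
$B{\left(F \right)} = - \frac{5}{8} - \frac{F}{8}$ ($B{\left(F \right)} = \frac{-5 - F}{8} = - \frac{5}{8} - \frac{F}{8}$)
$\frac{B{\left(\left(H{\left(3 \right)} + 5\right) \left(6 - 5\right) \right)} \left(10 - 7\right)}{614} = \frac{\left(- \frac{5}{8} - \frac{\left(3 + 5\right) \left(6 - 5\right)}{8}\right) \left(10 - 7\right)}{614} = \left(- \frac{5}{8} - \frac{8 \cdot 1}{8}\right) 3 \cdot \frac{1}{614} = \left(- \frac{5}{8} - 1\right) 3 \cdot \frac{1}{614} = \left(- \frac{13}{8}\right) 3 \cdot \frac{1}{614} = \left(- \frac{39}{8}\right) \frac{1}{614} = - \frac{39}{4912}$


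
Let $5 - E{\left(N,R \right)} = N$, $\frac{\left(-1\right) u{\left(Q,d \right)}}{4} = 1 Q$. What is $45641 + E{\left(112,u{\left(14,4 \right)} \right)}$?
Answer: $45534$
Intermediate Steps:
$u{\left(Q,d \right)} = - 4 Q$ ($u{\left(Q,d \right)} = - 4 \cdot 1 Q = - 4 Q$)
$E{\left(N,R \right)} = 5 - N$
$45641 + E{\left(112,u{\left(14,4 \right)} \right)} = 45641 + \left(5 - 112\right) = 45641 - 107 = 45534$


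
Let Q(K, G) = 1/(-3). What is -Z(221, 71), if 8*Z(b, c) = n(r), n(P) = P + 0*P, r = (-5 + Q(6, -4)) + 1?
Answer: 13/24 ≈ 0.54167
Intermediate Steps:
Q(K, G) = -⅓
r = -13/3 (r = (-5 - ⅓) + 1 = -16/3 + 1 = -13/3 ≈ -4.3333)
n(P) = P (n(P) = P + 0 = P)
Z(b, c) = -13/24 (Z(b, c) = (⅛)*(-13/3) = -13/24)
-Z(221, 71) = -1*(-13/24) = 13/24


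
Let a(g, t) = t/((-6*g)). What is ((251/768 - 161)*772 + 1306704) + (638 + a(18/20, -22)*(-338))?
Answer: 2042366867/1728 ≈ 1.1819e+6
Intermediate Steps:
a(g, t) = -t/(6*g) (a(g, t) = t*(-1/(6*g)) = -t/(6*g))
((251/768 - 161)*772 + 1306704) + (638 + a(18/20, -22)*(-338)) = ((251/768 - 161)*772 + 1306704) + (638 - ⅙*(-22)/18/20*(-338)) = ((251*(1/768) - 161)*772 + 1306704) + (638 - ⅙*(-22)/18*(1/20)*(-338)) = ((251/768 - 161)*772 + 1306704) + (638 - ⅙*(-22)/9/10*(-338)) = (-123397/768*772 + 1306704) + (638 - ⅙*(-22)*10/9*(-338)) = (-23815621/192 + 1306704) + (638 + (110/27)*(-338)) = 227071547/192 + (638 - 37180/27) = 227071547/192 - 19954/27 = 2042366867/1728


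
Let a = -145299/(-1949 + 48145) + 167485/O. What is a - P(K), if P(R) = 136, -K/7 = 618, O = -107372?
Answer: -87239940165/620019614 ≈ -140.71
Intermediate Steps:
K = -4326 (K = -7*618 = -4326)
a = -2917272661/620019614 (a = -145299/(-1949 + 48145) + 167485/(-107372) = -145299/46196 + 167485*(-1/107372) = -145299*1/46196 - 167485/107372 = -145299/46196 - 167485/107372 = -2917272661/620019614 ≈ -4.7051)
a - P(K) = -2917272661/620019614 - 1*136 = -2917272661/620019614 - 136 = -87239940165/620019614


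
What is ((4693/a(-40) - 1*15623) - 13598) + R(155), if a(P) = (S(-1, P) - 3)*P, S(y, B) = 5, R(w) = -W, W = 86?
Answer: -2349253/80 ≈ -29366.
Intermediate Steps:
R(w) = -86 (R(w) = -1*86 = -86)
a(P) = 2*P (a(P) = (5 - 3)*P = 2*P)
((4693/a(-40) - 1*15623) - 13598) + R(155) = ((4693/((2*(-40))) - 1*15623) - 13598) - 86 = ((4693/(-80) - 15623) - 13598) - 86 = ((4693*(-1/80) - 15623) - 13598) - 86 = ((-4693/80 - 15623) - 13598) - 86 = (-1254533/80 - 13598) - 86 = -2342373/80 - 86 = -2349253/80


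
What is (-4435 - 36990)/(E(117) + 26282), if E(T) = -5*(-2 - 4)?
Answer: -41425/26312 ≈ -1.5744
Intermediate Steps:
E(T) = 30 (E(T) = -5*(-6) = 30)
(-4435 - 36990)/(E(117) + 26282) = (-4435 - 36990)/(30 + 26282) = -41425/26312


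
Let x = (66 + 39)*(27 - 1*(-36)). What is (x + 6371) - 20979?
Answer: -7993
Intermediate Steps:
x = 6615 (x = 105*(27 + 36) = 105*63 = 6615)
(x + 6371) - 20979 = (6615 + 6371) - 20979 = 12986 - 20979 = -7993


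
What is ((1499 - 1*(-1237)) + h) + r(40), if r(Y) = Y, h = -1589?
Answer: 1187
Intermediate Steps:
((1499 - 1*(-1237)) + h) + r(40) = ((1499 - 1*(-1237)) - 1589) + 40 = ((1499 + 1237) - 1589) + 40 = (2736 - 1589) + 40 = 1147 + 40 = 1187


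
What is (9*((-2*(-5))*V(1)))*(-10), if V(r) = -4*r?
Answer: 3600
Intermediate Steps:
(9*((-2*(-5))*V(1)))*(-10) = (9*((-2*(-5))*(-4*1)))*(-10) = (9*(10*(-4)))*(-10) = (9*(-40))*(-10) = -360*(-10) = 3600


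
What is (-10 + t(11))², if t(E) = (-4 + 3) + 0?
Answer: 121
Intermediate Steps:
t(E) = -1 (t(E) = -1 + 0 = -1)
(-10 + t(11))² = (-10 - 1)² = (-11)² = 121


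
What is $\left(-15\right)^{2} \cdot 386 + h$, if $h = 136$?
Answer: $86986$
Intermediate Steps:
$\left(-15\right)^{2} \cdot 386 + h = \left(-15\right)^{2} \cdot 386 + 136 = 225 \cdot 386 + 136 = 86850 + 136 = 86986$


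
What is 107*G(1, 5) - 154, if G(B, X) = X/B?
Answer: 381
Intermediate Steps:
107*G(1, 5) - 154 = 107*(5/1) - 154 = 107*(5*1) - 154 = 107*5 - 154 = 535 - 154 = 381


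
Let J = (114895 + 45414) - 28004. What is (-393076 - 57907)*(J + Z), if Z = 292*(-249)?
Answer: -26877233851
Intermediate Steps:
Z = -72708
J = 132305 (J = 160309 - 28004 = 132305)
(-393076 - 57907)*(J + Z) = (-393076 - 57907)*(132305 - 72708) = -450983*59597 = -26877233851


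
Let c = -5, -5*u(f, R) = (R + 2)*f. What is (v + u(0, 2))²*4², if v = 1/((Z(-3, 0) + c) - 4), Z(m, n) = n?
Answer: 16/81 ≈ 0.19753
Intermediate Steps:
u(f, R) = -f*(2 + R)/5 (u(f, R) = -(R + 2)*f/5 = -(2 + R)*f/5 = -f*(2 + R)/5)
v = -⅑ (v = 1/((0 - 5) - 4) = 1/(-5 - 4) = 1/(-9) = -⅑ ≈ -0.11111)
(v + u(0, 2))²*4² = (-⅑ - ⅕*0*(2 + 2))²*4² = (-⅑ - ⅕*0*4)²*16 = (-⅑ + 0)²*16 = (-⅑)²*16 = (1/81)*16 = 16/81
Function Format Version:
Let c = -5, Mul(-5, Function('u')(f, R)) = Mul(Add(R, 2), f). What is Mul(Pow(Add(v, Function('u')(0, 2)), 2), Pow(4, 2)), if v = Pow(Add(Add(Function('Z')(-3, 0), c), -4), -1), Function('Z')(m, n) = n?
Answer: Rational(16, 81) ≈ 0.19753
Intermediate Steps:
Function('u')(f, R) = Mul(Rational(-1, 5), f, Add(2, R)) (Function('u')(f, R) = Mul(Rational(-1, 5), Mul(Add(R, 2), f)) = Mul(Rational(-1, 5), Mul(Add(2, R), f)) = Mul(Rational(-1, 5), Mul(f, Add(2, R))) = Mul(Rational(-1, 5), f, Add(2, R)))
v = Rational(-1, 9) (v = Pow(Add(Add(0, -5), -4), -1) = Pow(Add(-5, -4), -1) = Pow(-9, -1) = Rational(-1, 9) ≈ -0.11111)
Mul(Pow(Add(v, Function('u')(0, 2)), 2), Pow(4, 2)) = Mul(Pow(Add(Rational(-1, 9), Mul(Rational(-1, 5), 0, Add(2, 2))), 2), Pow(4, 2)) = Mul(Pow(Add(Rational(-1, 9), Mul(Rational(-1, 5), 0, 4)), 2), 16) = Mul(Pow(Add(Rational(-1, 9), 0), 2), 16) = Mul(Pow(Rational(-1, 9), 2), 16) = Mul(Rational(1, 81), 16) = Rational(16, 81)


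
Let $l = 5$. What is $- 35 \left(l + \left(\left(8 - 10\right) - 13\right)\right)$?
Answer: $350$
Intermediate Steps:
$- 35 \left(l + \left(\left(8 - 10\right) - 13\right)\right) = - 35 \left(5 + \left(\left(8 - 10\right) - 13\right)\right) = - 35 \left(5 - 15\right) = \left(-35\right) \left(-10\right) = 350$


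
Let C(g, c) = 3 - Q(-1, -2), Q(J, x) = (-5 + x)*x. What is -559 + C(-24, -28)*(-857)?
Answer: 8868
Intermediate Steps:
Q(J, x) = x*(-5 + x)
C(g, c) = -11 (C(g, c) = 3 - (-2)*(-5 - 2) = 3 - (-2)*(-7) = 3 - 1*14 = 3 - 14 = -11)
-559 + C(-24, -28)*(-857) = -559 - 11*(-857) = -559 + 9427 = 8868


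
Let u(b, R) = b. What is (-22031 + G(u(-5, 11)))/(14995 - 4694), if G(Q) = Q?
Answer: -22036/10301 ≈ -2.1392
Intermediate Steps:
(-22031 + G(u(-5, 11)))/(14995 - 4694) = (-22031 - 5)/(14995 - 4694) = -22036/10301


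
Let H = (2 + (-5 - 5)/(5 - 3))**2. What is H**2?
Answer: 81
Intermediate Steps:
H = 9 (H = (2 - 10/2)**2 = (2 - 10*1/2)**2 = (2 - 5)**2 = (-3)**2 = 9)
H**2 = 9**2 = 81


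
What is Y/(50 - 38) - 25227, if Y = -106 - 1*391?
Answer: -303221/12 ≈ -25268.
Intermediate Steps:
Y = -497 (Y = -106 - 391 = -497)
Y/(50 - 38) - 25227 = -497/(50 - 38) - 25227 = -497/12 - 25227 = -303221/12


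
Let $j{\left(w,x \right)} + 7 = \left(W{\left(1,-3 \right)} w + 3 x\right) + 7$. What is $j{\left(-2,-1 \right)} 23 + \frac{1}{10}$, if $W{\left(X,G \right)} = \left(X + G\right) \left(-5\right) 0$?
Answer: $- \frac{689}{10} \approx -68.9$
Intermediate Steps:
$W{\left(X,G \right)} = 0$ ($W{\left(X,G \right)} = \left(G + X\right) \left(-5\right) 0 = \left(- 5 G - 5 X\right) 0 = 0$)
$j{\left(w,x \right)} = 3 x$ ($j{\left(w,x \right)} = -7 + \left(\left(0 w + 3 x\right) + 7\right) = -7 + \left(\left(0 + 3 x\right) + 7\right) = -7 + \left(3 x + 7\right) = -7 + \left(7 + 3 x\right) = 3 x$)
$j{\left(-2,-1 \right)} 23 + \frac{1}{10} = 3 \left(-1\right) 23 + \frac{1}{10} = \left(-3\right) 23 + \frac{1}{10} = -69 + \frac{1}{10} = - \frac{689}{10}$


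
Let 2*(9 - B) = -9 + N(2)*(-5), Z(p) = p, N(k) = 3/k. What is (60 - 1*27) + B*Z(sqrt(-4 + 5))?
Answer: 201/4 ≈ 50.250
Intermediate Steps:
B = 69/4 (B = 9 - (-9 + (3/2)*(-5))/2 = 9 - (-9 - 15/2)/2 = 9 - 1/2*(-33/2) = 9 + 33/4 = 69/4 ≈ 17.250)
(60 - 1*27) + B*Z(sqrt(-4 + 5)) = (60 - 1*27) + 69*sqrt(-4 + 5)/4 = (60 - 27) + 69*sqrt(1)/4 = 33 + (69/4)*1 = 33 + 69/4 = 201/4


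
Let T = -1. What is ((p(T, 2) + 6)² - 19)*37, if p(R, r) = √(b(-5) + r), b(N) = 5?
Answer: 888 + 444*√7 ≈ 2062.7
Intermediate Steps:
p(R, r) = √(5 + r)
((p(T, 2) + 6)² - 19)*37 = ((√(5 + 2) + 6)² - 19)*37 = ((√7 + 6)² - 19)*37 = ((6 + √7)² - 19)*37 = (-19 + (6 + √7)²)*37 = -703 + 37*(6 + √7)²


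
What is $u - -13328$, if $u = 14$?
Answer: $13342$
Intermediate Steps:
$u - -13328 = 14 - -13328 = 14 + 13328 = 13342$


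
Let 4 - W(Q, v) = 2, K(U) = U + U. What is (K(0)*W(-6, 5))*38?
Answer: 0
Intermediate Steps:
K(U) = 2*U
W(Q, v) = 2 (W(Q, v) = 4 - 1*2 = 4 - 2 = 2)
(K(0)*W(-6, 5))*38 = ((2*0)*2)*38 = (0*2)*38 = 0*38 = 0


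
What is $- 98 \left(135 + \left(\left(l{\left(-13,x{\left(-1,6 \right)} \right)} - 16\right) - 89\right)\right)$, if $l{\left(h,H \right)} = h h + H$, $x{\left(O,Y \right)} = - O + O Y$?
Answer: $-19012$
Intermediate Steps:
$l{\left(h,H \right)} = H + h^{2}$ ($l{\left(h,H \right)} = h^{2} + H = H + h^{2}$)
$- 98 \left(135 + \left(\left(l{\left(-13,x{\left(-1,6 \right)} \right)} - 16\right) - 89\right)\right) = - 98 \left(135 + \left(\left(\left(- (-1 + 6) + \left(-13\right)^{2}\right) - 16\right) - 89\right)\right) = - 98 \left(135 + \left(\left(\left(\left(-1\right) 5 + 169\right) - 16\right) - 89\right)\right) = - 98 \left(135 + \left(\left(\left(-5 + 169\right) - 16\right) - 89\right)\right) = - 98 \left(135 + \left(\left(164 - 16\right) - 89\right)\right) = - 98 \left(135 + \left(148 - 89\right)\right) = - 98 \left(135 + 59\right) = \left(-98\right) 194 = -19012$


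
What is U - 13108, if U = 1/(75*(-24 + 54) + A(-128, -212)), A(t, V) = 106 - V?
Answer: -33661343/2568 ≈ -13108.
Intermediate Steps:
U = 1/2568 (U = 1/(75*(-24 + 54) + (106 - 1*(-212))) = 1/(75*30 + (106 + 212)) = 1/(2250 + 318) = 1/2568 ≈ 0.00038941)
U - 13108 = 1/2568 - 13108 = -33661343/2568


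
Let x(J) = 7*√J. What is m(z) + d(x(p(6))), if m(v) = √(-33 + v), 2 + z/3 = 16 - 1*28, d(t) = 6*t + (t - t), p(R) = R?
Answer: 42*√6 + 5*I*√3 ≈ 102.88 + 8.6602*I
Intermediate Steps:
d(t) = 6*t (d(t) = 6*t + 0 = 6*t)
z = -42 (z = -6 + 3*(16 - 1*28) = -6 + 3*(16 - 28) = -6 + 3*(-12) = -6 - 36 = -42)
m(z) + d(x(p(6))) = √(-33 - 42) + 6*(7*√6) = √(-75) + 42*√6 = 5*I*√3 + 42*√6 = 42*√6 + 5*I*√3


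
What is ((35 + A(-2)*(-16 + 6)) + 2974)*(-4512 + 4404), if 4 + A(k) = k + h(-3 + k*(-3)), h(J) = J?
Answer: -328212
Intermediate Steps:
A(k) = -7 - 2*k (A(k) = -4 + (k + (-3 + k*(-3))) = -4 + (k + (-3 - 3*k)) = -4 + (-3 - 2*k) = -7 - 2*k)
((35 + A(-2)*(-16 + 6)) + 2974)*(-4512 + 4404) = ((35 + (-7 - 2*(-2))*(-16 + 6)) + 2974)*(-4512 + 4404) = ((35 + (-7 + 4)*(-10)) + 2974)*(-108) = ((35 - 3*(-10)) + 2974)*(-108) = ((35 + 30) + 2974)*(-108) = (65 + 2974)*(-108) = 3039*(-108) = -328212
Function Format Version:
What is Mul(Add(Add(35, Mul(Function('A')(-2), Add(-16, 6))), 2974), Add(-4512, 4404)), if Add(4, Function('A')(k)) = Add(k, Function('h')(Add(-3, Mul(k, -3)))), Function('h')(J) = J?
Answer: -328212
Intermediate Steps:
Function('A')(k) = Add(-7, Mul(-2, k)) (Function('A')(k) = Add(-4, Add(k, Add(-3, Mul(k, -3)))) = Add(-4, Add(k, Add(-3, Mul(-3, k)))) = Add(-4, Add(-3, Mul(-2, k))) = Add(-7, Mul(-2, k)))
Mul(Add(Add(35, Mul(Function('A')(-2), Add(-16, 6))), 2974), Add(-4512, 4404)) = Mul(Add(Add(35, Mul(Add(-7, Mul(-2, -2)), Add(-16, 6))), 2974), Add(-4512, 4404)) = Mul(Add(Add(35, Mul(Add(-7, 4), -10)), 2974), -108) = Mul(Add(Add(35, Mul(-3, -10)), 2974), -108) = Mul(Add(Add(35, 30), 2974), -108) = Mul(Add(65, 2974), -108) = Mul(3039, -108) = -328212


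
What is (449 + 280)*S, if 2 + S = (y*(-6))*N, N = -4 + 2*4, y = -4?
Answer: 68526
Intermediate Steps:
N = 4 (N = -4 + 8 = 4)
S = 94 (S = -2 - 4*(-6)*4 = -2 + 24*4 = -2 + 96 = 94)
(449 + 280)*S = (449 + 280)*94 = 729*94 = 68526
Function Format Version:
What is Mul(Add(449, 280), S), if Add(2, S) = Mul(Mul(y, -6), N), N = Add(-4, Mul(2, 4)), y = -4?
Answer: 68526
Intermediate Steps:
N = 4 (N = Add(-4, 8) = 4)
S = 94 (S = Add(-2, Mul(Mul(-4, -6), 4)) = Add(-2, Mul(24, 4)) = Add(-2, 96) = 94)
Mul(Add(449, 280), S) = Mul(Add(449, 280), 94) = Mul(729, 94) = 68526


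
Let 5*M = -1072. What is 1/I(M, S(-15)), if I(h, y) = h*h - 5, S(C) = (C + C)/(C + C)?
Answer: 25/1149059 ≈ 2.1757e-5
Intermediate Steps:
M = -1072/5 (M = (⅕)*(-1072) = -1072/5 ≈ -214.40)
S(C) = 1 (S(C) = (2*C)/((2*C)) = (2*C)*(1/(2*C)) = 1)
I(h, y) = -5 + h² (I(h, y) = h² - 5 = -5 + h²)
1/I(M, S(-15)) = 1/(-5 + (-1072/5)²) = 1/(-5 + 1149184/25) = 1/(1149059/25) = 25/1149059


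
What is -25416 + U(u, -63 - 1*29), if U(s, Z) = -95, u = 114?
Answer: -25511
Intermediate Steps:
-25416 + U(u, -63 - 1*29) = -25416 - 95 = -25511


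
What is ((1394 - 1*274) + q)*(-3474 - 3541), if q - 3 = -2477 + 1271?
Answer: 582245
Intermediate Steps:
q = -1203 (q = 3 + (-2477 + 1271) = 3 - 1206 = -1203)
((1394 - 1*274) + q)*(-3474 - 3541) = ((1394 - 1*274) - 1203)*(-3474 - 3541) = ((1394 - 274) - 1203)*(-7015) = (1120 - 1203)*(-7015) = -83*(-7015) = 582245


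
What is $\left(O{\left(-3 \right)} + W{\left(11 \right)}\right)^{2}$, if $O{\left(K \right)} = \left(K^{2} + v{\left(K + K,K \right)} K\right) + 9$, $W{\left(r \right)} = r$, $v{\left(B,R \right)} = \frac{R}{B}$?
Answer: $\frac{3025}{4} \approx 756.25$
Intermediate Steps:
$O{\left(K \right)} = 9 + K^{2} + \frac{K}{2}$ ($O{\left(K \right)} = \left(K^{2} + \frac{K}{K + K} K\right) + 9 = \left(K^{2} + \frac{K}{2 K} K\right) + 9 = \left(K^{2} + K \frac{1}{2 K} K\right) + 9 = \left(K^{2} + \frac{K}{2}\right) + 9 = 9 + K^{2} + \frac{K}{2}$)
$\left(O{\left(-3 \right)} + W{\left(11 \right)}\right)^{2} = \left(\left(9 + \left(-3\right)^{2} + \frac{1}{2} \left(-3\right)\right) + 11\right)^{2} = \left(\left(9 + 9 - \frac{3}{2}\right) + 11\right)^{2} = \left(\frac{33}{2} + 11\right)^{2} = \left(\frac{55}{2}\right)^{2} = \frac{3025}{4}$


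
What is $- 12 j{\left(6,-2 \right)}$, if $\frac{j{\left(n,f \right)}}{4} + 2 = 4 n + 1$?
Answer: $-1104$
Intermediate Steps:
$j{\left(n,f \right)} = -4 + 16 n$ ($j{\left(n,f \right)} = -8 + 4 \left(4 n + 1\right) = -8 + 4 \left(1 + 4 n\right) = -8 + \left(4 + 16 n\right) = -4 + 16 n$)
$- 12 j{\left(6,-2 \right)} = - 12 \left(-4 + 16 \cdot 6\right) = - 12 \left(-4 + 96\right) = \left(-12\right) 92 = -1104$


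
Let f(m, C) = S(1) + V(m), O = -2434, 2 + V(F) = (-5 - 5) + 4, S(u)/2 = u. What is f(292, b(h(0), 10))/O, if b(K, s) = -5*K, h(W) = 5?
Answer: 3/1217 ≈ 0.0024651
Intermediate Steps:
S(u) = 2*u
V(F) = -8 (V(F) = -2 + ((-5 - 5) + 4) = -2 + (-10 + 4) = -2 - 6 = -8)
f(m, C) = -6 (f(m, C) = 2*1 - 8 = 2 - 8 = -6)
f(292, b(h(0), 10))/O = -6/(-2434) = -6*(-1/2434) = 3/1217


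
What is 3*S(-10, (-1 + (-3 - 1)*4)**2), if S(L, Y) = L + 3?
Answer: -21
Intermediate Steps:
S(L, Y) = 3 + L
3*S(-10, (-1 + (-3 - 1)*4)**2) = 3*(3 - 10) = 3*(-7) = -21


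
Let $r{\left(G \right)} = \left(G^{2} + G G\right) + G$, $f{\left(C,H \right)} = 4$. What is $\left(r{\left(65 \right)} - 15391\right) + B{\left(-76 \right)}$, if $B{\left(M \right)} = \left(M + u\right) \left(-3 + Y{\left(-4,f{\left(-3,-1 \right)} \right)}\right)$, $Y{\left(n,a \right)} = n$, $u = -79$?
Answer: $-5791$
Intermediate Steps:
$B{\left(M \right)} = 553 - 7 M$ ($B{\left(M \right)} = \left(M - 79\right) \left(-3 - 4\right) = \left(-79 + M\right) \left(-7\right) = 553 - 7 M$)
$r{\left(G \right)} = G + 2 G^{2}$ ($r{\left(G \right)} = \left(G^{2} + G^{2}\right) + G = 2 G^{2} + G = G + 2 G^{2}$)
$\left(r{\left(65 \right)} - 15391\right) + B{\left(-76 \right)} = \left(65 \left(1 + 2 \cdot 65\right) - 15391\right) + \left(553 - -532\right) = \left(65 \left(1 + 130\right) - 15391\right) + \left(553 + 532\right) = \left(65 \cdot 131 - 15391\right) + 1085 = \left(8515 - 15391\right) + 1085 = -6876 + 1085 = -5791$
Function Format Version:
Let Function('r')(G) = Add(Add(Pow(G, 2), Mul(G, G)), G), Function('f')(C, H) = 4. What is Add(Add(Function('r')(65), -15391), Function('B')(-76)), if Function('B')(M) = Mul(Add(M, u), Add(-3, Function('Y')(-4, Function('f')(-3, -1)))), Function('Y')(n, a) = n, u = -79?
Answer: -5791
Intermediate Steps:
Function('B')(M) = Add(553, Mul(-7, M)) (Function('B')(M) = Mul(Add(M, -79), Add(-3, -4)) = Mul(Add(-79, M), -7) = Add(553, Mul(-7, M)))
Function('r')(G) = Add(G, Mul(2, Pow(G, 2))) (Function('r')(G) = Add(Add(Pow(G, 2), Pow(G, 2)), G) = Add(Mul(2, Pow(G, 2)), G) = Add(G, Mul(2, Pow(G, 2))))
Add(Add(Function('r')(65), -15391), Function('B')(-76)) = Add(Add(Mul(65, Add(1, Mul(2, 65))), -15391), Add(553, Mul(-7, -76))) = Add(Add(Mul(65, Add(1, 130)), -15391), Add(553, 532)) = Add(Add(Mul(65, 131), -15391), 1085) = Add(Add(8515, -15391), 1085) = Add(-6876, 1085) = -5791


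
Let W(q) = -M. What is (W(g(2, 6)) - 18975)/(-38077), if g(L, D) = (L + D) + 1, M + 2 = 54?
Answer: 19027/38077 ≈ 0.49970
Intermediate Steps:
M = 52 (M = -2 + 54 = 52)
g(L, D) = 1 + D + L (g(L, D) = (D + L) + 1 = 1 + D + L)
W(q) = -52 (W(q) = -1*52 = -52)
(W(g(2, 6)) - 18975)/(-38077) = (-52 - 18975)/(-38077) = -19027*(-1/38077) = 19027/38077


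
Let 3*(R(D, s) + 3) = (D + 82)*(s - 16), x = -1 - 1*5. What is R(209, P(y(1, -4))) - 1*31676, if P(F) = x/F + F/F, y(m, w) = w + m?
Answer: -32940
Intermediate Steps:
y(m, w) = m + w
x = -6 (x = -1 - 5 = -6)
P(F) = 1 - 6/F (P(F) = -6/F + F/F = -6/F + 1 = 1 - 6/F)
R(D, s) = -3 + (-16 + s)*(82 + D)/3 (R(D, s) = -3 + ((D + 82)*(s - 16))/3 = -3 + ((82 + D)*(-16 + s))/3 = -3 + ((-16 + s)*(82 + D))/3 = -3 + (-16 + s)*(82 + D)/3)
R(209, P(y(1, -4))) - 1*31676 = (-1321/3 - 16/3*209 + 82*((-6 + (1 - 4))/(1 - 4))/3 + (⅓)*209*((-6 + (1 - 4))/(1 - 4))) - 1*31676 = (-1321/3 - 3344/3 + 82*((-6 - 3)/(-3))/3 + (⅓)*209*((-6 - 3)/(-3))) - 31676 = (-1321/3 - 3344/3 + 82*(-⅓*(-9))/3 + (⅓)*209*(-⅓*(-9))) - 31676 = (-1321/3 - 3344/3 + (82/3)*3 + (⅓)*209*3) - 31676 = (-1321/3 - 3344/3 + 82 + 209) - 31676 = -1264 - 31676 = -32940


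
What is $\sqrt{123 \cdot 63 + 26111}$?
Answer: $2 \sqrt{8465} \approx 184.01$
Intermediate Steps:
$\sqrt{123 \cdot 63 + 26111} = \sqrt{7749 + 26111} = \sqrt{33860} = 2 \sqrt{8465}$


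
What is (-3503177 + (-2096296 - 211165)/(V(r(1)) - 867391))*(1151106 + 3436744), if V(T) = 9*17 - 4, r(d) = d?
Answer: -6969173359841634025/433621 ≈ -1.6072e+13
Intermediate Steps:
V(T) = 149 (V(T) = 153 - 4 = 149)
(-3503177 + (-2096296 - 211165)/(V(r(1)) - 867391))*(1151106 + 3436744) = (-3503177 + (-2096296 - 211165)/(149 - 867391))*(1151106 + 3436744) = (-3503177 - 2307461/(-867242))*4587850 = (-3503177 - 2307461*(-1/867242))*4587850 = (-3503177 + 2307461/867242)*4587850 = -3038099920373/867242*4587850 = -6969173359841634025/433621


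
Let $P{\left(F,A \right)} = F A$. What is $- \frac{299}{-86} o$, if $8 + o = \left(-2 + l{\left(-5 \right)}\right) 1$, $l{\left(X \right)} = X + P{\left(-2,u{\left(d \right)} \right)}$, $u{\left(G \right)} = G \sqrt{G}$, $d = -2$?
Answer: $- \frac{4485}{86} + \frac{598 i \sqrt{2}}{43} \approx -52.151 + 19.667 i$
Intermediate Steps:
$u{\left(G \right)} = G^{\frac{3}{2}}$
$P{\left(F,A \right)} = A F$
$l{\left(X \right)} = X + 4 i \sqrt{2}$ ($l{\left(X \right)} = X + \left(-2\right)^{\frac{3}{2}} \left(-2\right) = X + - 2 i \sqrt{2} \left(-2\right) = X + 4 i \sqrt{2}$)
$o = -15 + 4 i \sqrt{2}$ ($o = -8 + \left(-2 - \left(5 - 4 i \sqrt{2}\right)\right) 1 = -8 + \left(-7 + 4 i \sqrt{2}\right) 1 = -8 - \left(7 - 4 i \sqrt{2}\right) = -15 + 4 i \sqrt{2} \approx -15.0 + 5.6569 i$)
$- \frac{299}{-86} o = - \frac{299}{-86} \left(-15 + 4 i \sqrt{2}\right) = \left(-299\right) \left(- \frac{1}{86}\right) \left(-15 + 4 i \sqrt{2}\right) = \frac{299 \left(-15 + 4 i \sqrt{2}\right)}{86} = - \frac{4485}{86} + \frac{598 i \sqrt{2}}{43}$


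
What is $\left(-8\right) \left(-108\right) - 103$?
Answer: $761$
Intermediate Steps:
$\left(-8\right) \left(-108\right) - 103 = 864 - 103 = 761$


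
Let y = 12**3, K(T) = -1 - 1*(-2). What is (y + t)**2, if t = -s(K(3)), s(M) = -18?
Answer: 3048516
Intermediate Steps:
K(T) = 1 (K(T) = -1 + 2 = 1)
y = 1728
t = 18 (t = -1*(-18) = 18)
(y + t)**2 = (1728 + 18)**2 = 1746**2 = 3048516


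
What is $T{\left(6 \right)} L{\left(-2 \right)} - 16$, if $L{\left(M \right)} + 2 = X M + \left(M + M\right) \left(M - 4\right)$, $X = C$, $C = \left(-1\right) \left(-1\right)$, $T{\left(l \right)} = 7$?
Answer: $124$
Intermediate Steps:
$C = 1$
$X = 1$
$L{\left(M \right)} = -2 + M + 2 M \left(-4 + M\right)$ ($L{\left(M \right)} = -2 + \left(1 M + \left(M + M\right) \left(M - 4\right)\right) = -2 + \left(M + 2 M \left(-4 + M\right)\right) = -2 + M + 2 M \left(-4 + M\right)$)
$T{\left(6 \right)} L{\left(-2 \right)} - 16 = 7 \left(-2 - -14 + 2 \left(-2\right)^{2}\right) - 16 = 7 \left(-2 + 14 + 2 \cdot 4\right) - 16 = 7 \left(-2 + 14 + 8\right) - 16 = 7 \cdot 20 - 16 = 140 - 16 = 124$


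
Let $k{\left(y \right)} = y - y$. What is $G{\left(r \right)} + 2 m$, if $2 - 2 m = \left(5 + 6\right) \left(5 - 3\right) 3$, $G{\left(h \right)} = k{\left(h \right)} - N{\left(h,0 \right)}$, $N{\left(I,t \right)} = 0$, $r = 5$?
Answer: $-64$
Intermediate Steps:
$k{\left(y \right)} = 0$
$G{\left(h \right)} = 0$ ($G{\left(h \right)} = 0 - 0 = 0 + 0 = 0$)
$m = -32$ ($m = 1 - \frac{\left(5 + 6\right) \left(5 - 3\right) 3}{2} = 1 - \frac{11 \cdot 2 \cdot 3}{2} = 1 - \frac{22 \cdot 3}{2} = 1 - 33 = -32$)
$G{\left(r \right)} + 2 m = 0 + 2 \left(-32\right) = 0 - 64 = -64$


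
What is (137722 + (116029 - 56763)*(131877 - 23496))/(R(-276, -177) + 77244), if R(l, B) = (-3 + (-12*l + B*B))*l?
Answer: -1605861517/2370711 ≈ -677.38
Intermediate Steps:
R(l, B) = l*(-3 + B**2 - 12*l) (R(l, B) = (-3 + (-12*l + B**2))*l = (-3 + (B**2 - 12*l))*l = (-3 + B**2 - 12*l)*l = l*(-3 + B**2 - 12*l))
(137722 + (116029 - 56763)*(131877 - 23496))/(R(-276, -177) + 77244) = (137722 + (116029 - 56763)*(131877 - 23496))/(-276*(-3 + (-177)**2 - 12*(-276)) + 77244) = (137722 + 59266*108381)/(-276*(-3 + 31329 + 3312) + 77244) = (137722 + 6423308346)/(-276*34638 + 77244) = 6423446068/(-9560088 + 77244) = 6423446068/(-9482844) = 6423446068*(-1/9482844) = -1605861517/2370711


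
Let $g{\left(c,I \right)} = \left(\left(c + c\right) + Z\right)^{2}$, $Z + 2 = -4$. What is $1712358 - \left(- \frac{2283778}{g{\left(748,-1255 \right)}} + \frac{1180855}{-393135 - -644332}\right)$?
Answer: $\frac{477474986694484683}{278841229850} \approx 1.7124 \cdot 10^{6}$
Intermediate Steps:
$Z = -6$ ($Z = -2 - 4 = -6$)
$g{\left(c,I \right)} = \left(-6 + 2 c\right)^{2}$ ($g{\left(c,I \right)} = \left(\left(c + c\right) - 6\right)^{2} = \left(2 c - 6\right)^{2} = \left(-6 + 2 c\right)^{2}$)
$1712358 - \left(- \frac{2283778}{g{\left(748,-1255 \right)}} + \frac{1180855}{-393135 - -644332}\right) = 1712358 + \left(\frac{2283778}{4 \left(-3 + 748\right)^{2}} - \frac{1180855}{-393135 - -644332}\right) = 1712358 + \left(\frac{2283778}{4 \cdot 745^{2}} - \frac{1180855}{-393135 + 644332}\right) = 1712358 + \left(\frac{2283778}{4 \cdot 555025} - \frac{1180855}{251197}\right) = 1712358 + \left(\frac{2283778}{2220100} - \frac{1180855}{251197}\right) = 1712358 + \left(2283778 \cdot \frac{1}{2220100} - \frac{1180855}{251197}\right) = 1712358 + \left(\frac{1141889}{1110050} - \frac{1180855}{251197}\right) = 1712358 - \frac{1023969001617}{278841229850} = \frac{477474986694484683}{278841229850}$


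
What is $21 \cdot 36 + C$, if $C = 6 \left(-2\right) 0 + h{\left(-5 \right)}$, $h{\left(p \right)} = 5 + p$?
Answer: $756$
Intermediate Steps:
$C = 0$ ($C = 6 \left(-2\right) 0 + \left(5 - 5\right) = \left(-12\right) 0 + 0 = 0 + 0 = 0$)
$21 \cdot 36 + C = 21 \cdot 36 + 0 = 756 + 0 = 756$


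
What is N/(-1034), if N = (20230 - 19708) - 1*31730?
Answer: 332/11 ≈ 30.182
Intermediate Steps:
N = -31208 (N = 522 - 31730 = -31208)
N/(-1034) = -31208/(-1034) = -31208*(-1/1034) = 332/11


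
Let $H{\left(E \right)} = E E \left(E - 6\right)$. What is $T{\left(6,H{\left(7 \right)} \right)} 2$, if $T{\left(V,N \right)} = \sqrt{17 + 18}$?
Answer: $2 \sqrt{35} \approx 11.832$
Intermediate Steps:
$H{\left(E \right)} = E^{2} \left(-6 + E\right)$
$T{\left(V,N \right)} = \sqrt{35}$
$T{\left(6,H{\left(7 \right)} \right)} 2 = \sqrt{35} \cdot 2 = 2 \sqrt{35}$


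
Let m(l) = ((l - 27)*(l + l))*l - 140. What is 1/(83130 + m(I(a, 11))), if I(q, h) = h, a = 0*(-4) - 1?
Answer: 1/79118 ≈ 1.2639e-5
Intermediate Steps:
a = -1 (a = 0 - 1 = -1)
m(l) = -140 + 2*l**2*(-27 + l) (m(l) = ((-27 + l)*(2*l))*l - 140 = (2*l*(-27 + l))*l - 140 = 2*l**2*(-27 + l) - 140 = -140 + 2*l**2*(-27 + l))
1/(83130 + m(I(a, 11))) = 1/(83130 + (-140 - 54*11**2 + 2*11**3)) = 1/(83130 + (-140 - 54*121 + 2*1331)) = 1/(83130 + (-140 - 6534 + 2662)) = 1/(83130 - 4012) = 1/79118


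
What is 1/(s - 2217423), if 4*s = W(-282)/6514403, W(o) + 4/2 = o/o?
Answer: -26057612/57780748173877 ≈ -4.5097e-7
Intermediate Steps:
W(o) = -1 (W(o) = -2 + o/o = -2 + 1 = -1)
s = -1/26057612 (s = (-1/6514403)/4 = (-1*1/6514403)/4 = (¼)*(-1/6514403) = -1/26057612 ≈ -3.8377e-8)
1/(s - 2217423) = 1/(-1/26057612 - 2217423) = 1/(-57780748173877/26057612) = -26057612/57780748173877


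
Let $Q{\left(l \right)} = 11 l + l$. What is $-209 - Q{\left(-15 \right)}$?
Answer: $-29$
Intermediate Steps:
$Q{\left(l \right)} = 12 l$
$-209 - Q{\left(-15 \right)} = -209 - 12 \left(-15\right) = -209 - -180 = -209 + 180 = -29$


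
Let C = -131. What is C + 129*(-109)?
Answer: -14192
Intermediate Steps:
C + 129*(-109) = -131 + 129*(-109) = -131 - 14061 = -14192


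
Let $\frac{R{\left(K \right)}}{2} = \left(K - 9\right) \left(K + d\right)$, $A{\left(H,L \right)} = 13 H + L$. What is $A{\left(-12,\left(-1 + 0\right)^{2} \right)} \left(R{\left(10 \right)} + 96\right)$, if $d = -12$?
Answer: $-14260$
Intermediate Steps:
$A{\left(H,L \right)} = L + 13 H$
$R{\left(K \right)} = 2 \left(-12 + K\right) \left(-9 + K\right)$ ($R{\left(K \right)} = 2 \left(K - 9\right) \left(K - 12\right) = 2 \left(-9 + K\right) \left(-12 + K\right) = 2 \left(-12 + K\right) \left(-9 + K\right)$)
$A{\left(-12,\left(-1 + 0\right)^{2} \right)} \left(R{\left(10 \right)} + 96\right) = \left(\left(-1 + 0\right)^{2} + 13 \left(-12\right)\right) \left(\left(216 - 420 + 2 \cdot 10^{2}\right) + 96\right) = \left(\left(-1\right)^{2} - 156\right) \left(\left(216 - 420 + 2 \cdot 100\right) + 96\right) = \left(1 - 156\right) \left(\left(216 - 420 + 200\right) + 96\right) = - 155 \left(-4 + 96\right) = \left(-155\right) 92 = -14260$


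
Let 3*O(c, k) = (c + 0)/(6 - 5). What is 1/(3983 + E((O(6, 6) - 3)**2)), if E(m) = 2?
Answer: 1/3985 ≈ 0.00025094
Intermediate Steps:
O(c, k) = c/3 (O(c, k) = ((c + 0)/(6 - 5))/3 = (c/1)/3 = (c*1)/3 = c/3)
1/(3983 + E((O(6, 6) - 3)**2)) = 1/(3983 + 2) = 1/3985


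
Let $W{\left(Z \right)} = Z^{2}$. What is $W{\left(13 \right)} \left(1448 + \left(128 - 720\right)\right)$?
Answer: $144664$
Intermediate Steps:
$W{\left(13 \right)} \left(1448 + \left(128 - 720\right)\right) = 13^{2} \left(1448 + \left(128 - 720\right)\right) = 169 \left(1448 + \left(128 - 720\right)\right) = 169 \left(1448 - 592\right) = 169 \cdot 856 = 144664$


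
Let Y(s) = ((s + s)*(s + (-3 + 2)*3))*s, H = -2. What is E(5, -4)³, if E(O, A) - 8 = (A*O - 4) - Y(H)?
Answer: 13824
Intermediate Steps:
Y(s) = 2*s²*(-3 + s) (Y(s) = ((2*s)*(s - 1*3))*s = ((2*s)*(s - 3))*s = ((2*s)*(-3 + s))*s = (2*s*(-3 + s))*s = 2*s²*(-3 + s))
E(O, A) = 44 + A*O (E(O, A) = 8 + ((A*O - 4) - 2*(-2)²*(-3 - 2)) = 8 + ((-4 + A*O) - 2*4*(-5)) = 8 + ((-4 + A*O) - 1*(-40)) = 8 + ((-4 + A*O) + 40) = 8 + (36 + A*O) = 44 + A*O)
E(5, -4)³ = (44 - 4*5)³ = (44 - 20)³ = 24³ = 13824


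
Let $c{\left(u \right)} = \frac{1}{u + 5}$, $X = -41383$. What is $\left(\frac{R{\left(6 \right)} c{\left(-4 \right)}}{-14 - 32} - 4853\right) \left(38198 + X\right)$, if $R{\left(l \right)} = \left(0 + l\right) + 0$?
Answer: $\frac{355516070}{23} \approx 1.5457 \cdot 10^{7}$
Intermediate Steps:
$R{\left(l \right)} = l$ ($R{\left(l \right)} = l + 0 = l$)
$c{\left(u \right)} = \frac{1}{5 + u}$
$\left(\frac{R{\left(6 \right)} c{\left(-4 \right)}}{-14 - 32} - 4853\right) \left(38198 + X\right) = \left(\frac{6 \frac{1}{5 - 4}}{-14 - 32} - 4853\right) \left(38198 - 41383\right) = \left(\frac{6 \cdot 1^{-1}}{-46} - 4853\right) \left(-3185\right) = \left(6 \cdot 1 \left(- \frac{1}{46}\right) - 4853\right) \left(-3185\right) = \left(6 \left(- \frac{1}{46}\right) - 4853\right) \left(-3185\right) = \left(- \frac{3}{23} - 4853\right) \left(-3185\right) = \left(- \frac{111622}{23}\right) \left(-3185\right) = \frac{355516070}{23}$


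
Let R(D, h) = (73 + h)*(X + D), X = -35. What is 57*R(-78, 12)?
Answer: -547485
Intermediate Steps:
R(D, h) = (-35 + D)*(73 + h) (R(D, h) = (73 + h)*(-35 + D) = (-35 + D)*(73 + h))
57*R(-78, 12) = 57*(-2555 - 35*12 + 73*(-78) - 78*12) = 57*(-2555 - 420 - 5694 - 936) = 57*(-9605) = -547485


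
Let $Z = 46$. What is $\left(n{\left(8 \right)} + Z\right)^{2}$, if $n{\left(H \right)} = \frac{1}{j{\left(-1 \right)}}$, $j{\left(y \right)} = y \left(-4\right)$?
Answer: $\frac{34225}{16} \approx 2139.1$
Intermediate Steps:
$j{\left(y \right)} = - 4 y$
$n{\left(H \right)} = \frac{1}{4}$ ($n{\left(H \right)} = \frac{1}{\left(-4\right) \left(-1\right)} = \frac{1}{4}$)
$\left(n{\left(8 \right)} + Z\right)^{2} = \left(\frac{1}{4} + 46\right)^{2} = \left(\frac{185}{4}\right)^{2} = \frac{34225}{16}$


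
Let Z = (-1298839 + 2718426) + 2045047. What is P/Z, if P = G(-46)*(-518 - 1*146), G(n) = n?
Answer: 15272/1732317 ≈ 0.0088159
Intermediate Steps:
Z = 3464634 (Z = 1419587 + 2045047 = 3464634)
P = 30544 (P = -46*(-518 - 1*146) = -46*(-518 - 146) = -46*(-664) = 30544)
P/Z = 30544/3464634 = 30544*(1/3464634) = 15272/1732317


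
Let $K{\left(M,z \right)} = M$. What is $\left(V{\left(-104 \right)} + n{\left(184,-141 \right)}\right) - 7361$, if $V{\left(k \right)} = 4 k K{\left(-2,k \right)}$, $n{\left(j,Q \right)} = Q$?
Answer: $-6670$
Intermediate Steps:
$V{\left(k \right)} = - 8 k$ ($V{\left(k \right)} = 4 k \left(-2\right) = - 8 k$)
$\left(V{\left(-104 \right)} + n{\left(184,-141 \right)}\right) - 7361 = \left(\left(-8\right) \left(-104\right) - 141\right) - 7361 = \left(832 - 141\right) - 7361 = 691 - 7361 = -6670$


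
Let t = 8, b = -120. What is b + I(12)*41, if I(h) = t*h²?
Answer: 47112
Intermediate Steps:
I(h) = 8*h²
b + I(12)*41 = -120 + (8*12²)*41 = -120 + (8*144)*41 = -120 + 1152*41 = -120 + 47232 = 47112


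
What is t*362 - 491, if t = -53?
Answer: -19677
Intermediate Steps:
t*362 - 491 = -53*362 - 491 = -19186 - 491 = -19677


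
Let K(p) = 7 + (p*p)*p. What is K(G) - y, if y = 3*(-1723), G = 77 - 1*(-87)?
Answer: 4416120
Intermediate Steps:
G = 164 (G = 77 + 87 = 164)
K(p) = 7 + p³ (K(p) = 7 + p²*p = 7 + p³)
y = -5169
K(G) - y = (7 + 164³) - 1*(-5169) = (7 + 4410944) + 5169 = 4410951 + 5169 = 4416120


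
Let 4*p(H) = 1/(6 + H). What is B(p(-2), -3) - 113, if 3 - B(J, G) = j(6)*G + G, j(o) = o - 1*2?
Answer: -95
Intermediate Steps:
j(o) = -2 + o (j(o) = o - 2 = -2 + o)
p(H) = 1/(4*(6 + H))
B(J, G) = 3 - 5*G (B(J, G) = 3 - ((-2 + 6)*G + G) = 3 - (4*G + G) = 3 - 5*G)
B(p(-2), -3) - 113 = (3 - 5*(-3)) - 113 = (3 + 15) - 113 = 18 - 113 = -95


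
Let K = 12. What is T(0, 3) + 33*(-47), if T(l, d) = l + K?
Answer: -1539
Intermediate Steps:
T(l, d) = 12 + l (T(l, d) = l + 12 = 12 + l)
T(0, 3) + 33*(-47) = (12 + 0) + 33*(-47) = 12 - 1551 = -1539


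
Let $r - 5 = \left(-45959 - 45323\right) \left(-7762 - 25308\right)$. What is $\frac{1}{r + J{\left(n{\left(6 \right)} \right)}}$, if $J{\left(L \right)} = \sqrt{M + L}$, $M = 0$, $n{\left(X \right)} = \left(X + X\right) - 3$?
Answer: $\frac{1}{3018695748} \approx 3.3127 \cdot 10^{-10}$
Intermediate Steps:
$n{\left(X \right)} = -3 + 2 X$ ($n{\left(X \right)} = 2 X - 3 = -3 + 2 X$)
$r = 3018695745$ ($r = 5 + \left(-45959 - 45323\right) \left(-7762 - 25308\right) = 5 - -3018695740 = 5 + 3018695740 = 3018695745$)
$J{\left(L \right)} = \sqrt{L}$ ($J{\left(L \right)} = \sqrt{0 + L} = \sqrt{L}$)
$\frac{1}{r + J{\left(n{\left(6 \right)} \right)}} = \frac{1}{3018695745 + \sqrt{-3 + 2 \cdot 6}} = \frac{1}{3018695745 + \sqrt{-3 + 12}} = \frac{1}{3018695745 + \sqrt{9}} = \frac{1}{3018695745 + 3} = \frac{1}{3018695748}$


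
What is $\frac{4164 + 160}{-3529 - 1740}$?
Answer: $- \frac{4324}{5269} \approx -0.82065$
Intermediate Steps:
$\frac{4164 + 160}{-3529 - 1740} = \frac{4324}{-5269} = 4324 \left(- \frac{1}{5269}\right) = - \frac{4324}{5269}$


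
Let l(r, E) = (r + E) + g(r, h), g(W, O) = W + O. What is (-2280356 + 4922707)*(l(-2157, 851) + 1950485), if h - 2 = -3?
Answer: 5144712886371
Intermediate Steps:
h = -1 (h = 2 - 3 = -1)
g(W, O) = O + W
l(r, E) = -1 + E + 2*r (l(r, E) = (r + E) + (-1 + r) = (E + r) + (-1 + r) = -1 + E + 2*r)
(-2280356 + 4922707)*(l(-2157, 851) + 1950485) = (-2280356 + 4922707)*((-1 + 851 + 2*(-2157)) + 1950485) = 2642351*((-1 + 851 - 4314) + 1950485) = 2642351*(-3464 + 1950485) = 2642351*1947021 = 5144712886371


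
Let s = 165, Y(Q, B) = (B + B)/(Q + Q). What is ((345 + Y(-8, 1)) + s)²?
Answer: 16638241/64 ≈ 2.5997e+5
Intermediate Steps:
Y(Q, B) = B/Q (Y(Q, B) = (2*B)/((2*Q)) = (2*B)*(1/(2*Q)) = B/Q)
((345 + Y(-8, 1)) + s)² = ((345 + 1/(-8)) + 165)² = ((345 + 1*(-⅛)) + 165)² = ((345 - ⅛) + 165)² = (2759/8 + 165)² = (4079/8)² = 16638241/64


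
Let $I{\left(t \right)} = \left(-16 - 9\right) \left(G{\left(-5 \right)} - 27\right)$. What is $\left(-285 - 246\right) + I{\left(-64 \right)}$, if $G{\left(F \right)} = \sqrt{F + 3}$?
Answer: $144 - 25 i \sqrt{2} \approx 144.0 - 35.355 i$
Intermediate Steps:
$G{\left(F \right)} = \sqrt{3 + F}$
$I{\left(t \right)} = 675 - 25 i \sqrt{2}$ ($I{\left(t \right)} = \left(-16 - 9\right) \left(\sqrt{3 - 5} - 27\right) = - 25 \left(\sqrt{-2} - 27\right) = - 25 \left(i \sqrt{2} - 27\right) = - 25 \left(-27 + i \sqrt{2}\right) = 675 - 25 i \sqrt{2}$)
$\left(-285 - 246\right) + I{\left(-64 \right)} = \left(-285 - 246\right) + \left(675 - 25 i \sqrt{2}\right) = -531 + \left(675 - 25 i \sqrt{2}\right) = 144 - 25 i \sqrt{2}$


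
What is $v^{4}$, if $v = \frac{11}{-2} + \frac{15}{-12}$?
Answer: $\frac{531441}{256} \approx 2075.9$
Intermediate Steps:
$v = - \frac{27}{4}$ ($v = 11 \left(- \frac{1}{2}\right) + 15 \left(- \frac{1}{12}\right) = - \frac{11}{2} - \frac{5}{4} = - \frac{27}{4} \approx -6.75$)
$v^{4} = \left(- \frac{27}{4}\right)^{4} = \frac{531441}{256}$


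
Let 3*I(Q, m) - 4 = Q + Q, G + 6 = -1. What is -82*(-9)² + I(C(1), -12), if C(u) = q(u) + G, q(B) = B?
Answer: -19934/3 ≈ -6644.7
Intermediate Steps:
G = -7 (G = -6 - 1 = -7)
C(u) = -7 + u (C(u) = u - 7 = -7 + u)
I(Q, m) = 4/3 + 2*Q/3 (I(Q, m) = 4/3 + (Q + Q)/3 = 4/3 + (2*Q)/3 = 4/3 + 2*Q/3)
-82*(-9)² + I(C(1), -12) = -82*(-9)² + (4/3 + 2*(-7 + 1)/3) = -82*81 + (4/3 + (⅔)*(-6)) = -6642 + (4/3 - 4) = -6642 - 8/3 = -19934/3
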